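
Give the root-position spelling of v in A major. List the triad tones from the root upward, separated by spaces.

E G B

v is built on scale degree 5, which is E in both A major and its parallel. In A minor the chord on E is E–G–B.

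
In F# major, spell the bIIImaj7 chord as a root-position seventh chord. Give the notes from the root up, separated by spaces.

A C# E G#

Scale degree 3 in F# major is A#. bIIImaj7 uses the lowered form, A, taken from F# minor. Stacking thirds in F# minor on A gives A–C#–E–G#.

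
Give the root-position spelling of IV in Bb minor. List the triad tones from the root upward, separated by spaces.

The root, Eb, is scale degree 4 — the same note in Bb minor and Bb major; only the chord quality changes. Building the major chord from the parallel major on Eb: Eb–G–Bb.

Eb G Bb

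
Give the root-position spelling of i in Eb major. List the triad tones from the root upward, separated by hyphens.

i is built on scale degree 1, which is Eb in both Eb major and its parallel. Building the minor chord from the parallel minor on Eb: Eb–Gb–Bb.

Eb-Gb-Bb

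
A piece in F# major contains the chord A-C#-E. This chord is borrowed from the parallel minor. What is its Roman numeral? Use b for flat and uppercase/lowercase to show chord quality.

bIII

In F# major scale degree 3 is A#; A is its lowered form, from F# minor. A–C#–E is a major chord — the form found in F# minor, not the diatonic iii (A#m). Borrowed into F# major it is written bIII.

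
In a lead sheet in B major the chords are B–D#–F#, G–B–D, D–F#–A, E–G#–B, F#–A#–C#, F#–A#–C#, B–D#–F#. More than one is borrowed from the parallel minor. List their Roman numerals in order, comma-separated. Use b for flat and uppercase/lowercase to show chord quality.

bVI, bIII

In B major the diatonic chords are B, C#m, D#m, E, F#, G#m, A#dim. B–D#–F# = B, E–G#–B = E and F#–A#–C# = F# are all diatonic. G–B–D is not: scale degree 6 in B major carries G#m (vi). In B minor the chord on that degree is G, so here it functions as bVI, borrowed from the parallel minor. D–F#–A is not: scale degree 3 in B major carries D#m (iii). In B minor the chord on that degree is D, so here it functions as bIII, borrowed from the parallel minor.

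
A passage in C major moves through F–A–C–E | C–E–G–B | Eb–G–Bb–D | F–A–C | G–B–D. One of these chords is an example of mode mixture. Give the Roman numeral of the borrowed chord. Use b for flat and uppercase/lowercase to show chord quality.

bIIImaj7

The diatonic triads in C major are C, Dm, Em, F, G, Am, Bdim. Of the given chords, F–A–C–E = Fmaj7, C–E–G–B = Cmaj7, F–A–C = F and G–B–D = G are diatonic. Eb–G–Bb–D is not: scale degree 3 in C major carries Em (iii). In C minor the chord on that degree is Ebmaj7, so here it functions as bIIImaj7, borrowed from the parallel minor.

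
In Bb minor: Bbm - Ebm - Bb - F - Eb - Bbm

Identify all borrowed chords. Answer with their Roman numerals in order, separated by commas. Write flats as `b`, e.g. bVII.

I, IV

The diatonic triads in Bb minor (with V from harmonic minor) are Bbm, Cdim, Db, Ebm, F, Gb, Ab. Of the given chords, Bbm, Ebm and F are diatonic. Bb (Bb–D–F) is not: scale degree 1 in Bb minor carries Bbm (i). In Bb major the chord on that degree is Bb, so here it functions as I, borrowed from the parallel major. But Eb (Eb–G–Bb) is foreign: the diatonic iv on degree 4 is Ebm, whereas Eb comes from Bb major. It is labeled IV.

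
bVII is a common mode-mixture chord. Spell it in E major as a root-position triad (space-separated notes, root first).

The root of bVII is the lowered 7th degree: D# becomes D. Building the major chord from the parallel minor on D: D–F#–A.

D F# A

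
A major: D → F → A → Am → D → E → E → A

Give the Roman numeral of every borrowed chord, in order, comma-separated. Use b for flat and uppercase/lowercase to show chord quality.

The diatonic triads in A major are A, Bm, C#m, D, E, F#m, G#dim. D, A and E are all diatonic. But F (F–A–C) is foreign: the diatonic vi on degree 6 is F#m, whereas F comes from A minor. It is labeled bVI. Am (A–C–E) is not: scale degree 1 in A major carries A (I). In A minor the chord on that degree is Am, so here it functions as i, borrowed from the parallel minor.

bVI, i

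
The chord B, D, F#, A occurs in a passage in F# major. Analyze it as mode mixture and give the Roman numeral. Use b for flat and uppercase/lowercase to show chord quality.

The root B is the diatonic 4th degree of F# major; the borrowing shows in the chord quality. The diatonic chord on degree 4 would be B (IV), but B–D–F#–A is the minor-seventh chord from F# minor. As a borrowed chord it is labeled iv7.

iv7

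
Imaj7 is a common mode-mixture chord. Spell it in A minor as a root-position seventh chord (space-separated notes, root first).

Imaj7 is built on scale degree 1, which is A in both A minor and its parallel. In A major the chord on A is A–C#–E–G#.

A C# E G#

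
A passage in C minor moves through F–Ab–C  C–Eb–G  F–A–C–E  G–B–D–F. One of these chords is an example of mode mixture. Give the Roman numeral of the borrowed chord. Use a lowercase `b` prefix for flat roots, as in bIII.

IVmaj7

The diatonic triads in C minor (with V from harmonic minor) are Cm, Ddim, Eb, Fm, G, Ab, Bb. F–Ab–C = Fm, C–Eb–G = Cm and G–B–D–F = G7 all belong to that set. But F–A–C–E is foreign: the diatonic iv on degree 4 is Fm, whereas Fmaj7 comes from C major. It is labeled IVmaj7.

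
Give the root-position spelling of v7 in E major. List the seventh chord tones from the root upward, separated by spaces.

B D F# A

v7 is built on scale degree 5, which is B in both E major and its parallel. Building the minor-seventh chord from the parallel minor on B: B–D–F#–A.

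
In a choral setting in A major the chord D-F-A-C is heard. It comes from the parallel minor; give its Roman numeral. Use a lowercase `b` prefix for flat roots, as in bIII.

The root D is the diatonic 4th degree of A major; the borrowing shows in the chord quality. D–F–A–C is a minor-seventh chord — the form found in A minor, not the diatonic IV (D). Borrowed into A major it is written iv7.

iv7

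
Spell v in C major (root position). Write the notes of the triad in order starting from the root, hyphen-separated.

G-Bb-D

v is built on scale degree 5, which is G in both C major and its parallel. Building the minor chord from the parallel minor on G: G–Bb–D.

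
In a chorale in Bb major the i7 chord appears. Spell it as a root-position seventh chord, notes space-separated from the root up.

The root, Bb, is scale degree 1 — the same note in Bb major and Bb minor; only the chord quality changes. In Bb minor the chord on Bb is Bb–Db–F–Ab.

Bb Db F Ab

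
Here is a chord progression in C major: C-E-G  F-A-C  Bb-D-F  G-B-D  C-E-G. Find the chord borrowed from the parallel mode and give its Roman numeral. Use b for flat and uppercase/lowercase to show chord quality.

C major has the diatonic set C, Dm, Em, F, G, Am, Bdim. C–E–G = C, F–A–C = F and G–B–D = G all belong to that set. Bb–D–F is not: scale degree 7 in C major carries Bdim (vii°). In C minor the chord on that degree is Bb, so here it functions as bVII, borrowed from the parallel minor.

bVII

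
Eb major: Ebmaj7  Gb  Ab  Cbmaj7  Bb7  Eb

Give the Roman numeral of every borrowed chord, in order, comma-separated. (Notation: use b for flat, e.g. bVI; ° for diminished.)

The diatonic triads in Eb major are Eb, Fm, Gm, Ab, Bb, Cm, Ddim. Of the given chords, Ebmaj7, Ab, Bb7 and Eb are diatonic. But Gb (Gb–Bb–Db) is foreign: the diatonic iii on degree 3 is Gm, whereas Gb comes from Eb minor. It is labeled bIII. But Cbmaj7 (Cb–Eb–Gb–Bb) is foreign: the diatonic vi on degree 6 is Cm, whereas Cbmaj7 comes from Eb minor. It is labeled bVImaj7.

bIII, bVImaj7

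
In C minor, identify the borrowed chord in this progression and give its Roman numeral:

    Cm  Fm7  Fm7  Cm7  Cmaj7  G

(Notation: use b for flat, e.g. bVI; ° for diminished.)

Imaj7

The diatonic triads in C minor (with V from harmonic minor) are Cm, Ddim, Eb, Fm, G, Ab, Bb. Of the given chords, Cm, Fm7, Cm7 and G are diatonic. Cmaj7 (C–E–G–B) doesn't fit — on degree 1 C minor would have Cm (i). Cmaj7 is the degree-1 chord of C major, so it is the borrowed Imaj7.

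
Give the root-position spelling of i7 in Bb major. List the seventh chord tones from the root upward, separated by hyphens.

Bb-Db-F-Ab

i7 is built on scale degree 1, which is Bb in both Bb major and its parallel. Stacking thirds in Bb minor on Bb gives Bb–Db–F–Ab.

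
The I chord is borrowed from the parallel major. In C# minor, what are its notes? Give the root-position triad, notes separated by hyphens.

I is built on scale degree 1, which is C# in both C# minor and its parallel. In C# major the chord on C# is C#–E#–G#.

C#-E#-G#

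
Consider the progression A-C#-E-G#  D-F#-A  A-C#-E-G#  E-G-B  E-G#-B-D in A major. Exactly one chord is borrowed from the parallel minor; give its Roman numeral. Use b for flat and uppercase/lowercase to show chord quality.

v

In A major the diatonic chords are A, Bm, C#m, D, E, F#m, G#dim. A–C#–E–G# = Amaj7, D–F#–A = D and E–G#–B–D = E7 are all diatonic. But E–G–B is foreign: the diatonic V on degree 5 is E, whereas Em comes from A minor. It is labeled v.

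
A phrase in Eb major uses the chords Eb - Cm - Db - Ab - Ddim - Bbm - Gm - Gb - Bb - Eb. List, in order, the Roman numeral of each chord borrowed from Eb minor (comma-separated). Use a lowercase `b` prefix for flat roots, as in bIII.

In Eb major the diatonic chords are Eb, Fm, Gm, Ab, Bb, Cm, Ddim. Of the given chords, Eb, Cm, Ab, Ddim, Gm and Bb are diatonic. Db (Db–F–Ab) is not: scale degree 7 in Eb major carries Ddim (vii°). In Eb minor the chord on that degree is Db, so here it functions as bVII, borrowed from the parallel minor. Bbm (Bb–Db–F) doesn't fit — on degree 5 Eb major would have Bb (V). Bbm is the degree-5 chord of Eb minor, so it is the borrowed v. Gb (Gb–Bb–Db) is not: scale degree 3 in Eb major carries Gm (iii). In Eb minor the chord on that degree is Gb, so here it functions as bIII, borrowed from the parallel minor.

bVII, v, bIII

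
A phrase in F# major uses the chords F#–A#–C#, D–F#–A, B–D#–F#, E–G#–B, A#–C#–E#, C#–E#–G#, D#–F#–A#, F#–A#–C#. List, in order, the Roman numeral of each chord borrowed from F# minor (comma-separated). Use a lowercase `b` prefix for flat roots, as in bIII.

F# major has the diatonic set F#, G#m, A#m, B, C#, D#m, E#dim. F#–A#–C# = F#, B–D#–F# = B, A#–C#–E# = A#m, C#–E#–G# = C# and D#–F#–A# = D#m are all diatonic. D–F#–A doesn't fit — on degree 6 F# major would have D#m (vi). D is the degree-6 chord of F# minor, so it is the borrowed bVI. But E–G#–B is foreign: the diatonic vii° on degree 7 is E#dim, whereas E comes from F# minor. It is labeled bVII.

bVI, bVII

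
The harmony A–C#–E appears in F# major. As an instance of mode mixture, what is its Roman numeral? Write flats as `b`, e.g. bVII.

The root A is the lowered 3rd scale degree — diatonically F# major has A# there. A–C#–E is a major chord — the form found in F# minor, not the diatonic iii (A#m). Borrowed into F# major it is written bIII.

bIII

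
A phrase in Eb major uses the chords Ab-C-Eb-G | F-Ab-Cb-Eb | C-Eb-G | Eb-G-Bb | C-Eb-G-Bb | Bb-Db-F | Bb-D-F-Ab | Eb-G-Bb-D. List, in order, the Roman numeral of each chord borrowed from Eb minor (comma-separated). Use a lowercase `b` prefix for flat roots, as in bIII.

iiø7, v

The diatonic triads in Eb major are Eb, Fm, Gm, Ab, Bb, Cm, Ddim. Of the given chords, Ab–C–Eb–G = Abmaj7, C–Eb–G = Cm, Eb–G–Bb = Eb, C–Eb–G–Bb = Cm7, Bb–D–F–Ab = Bb7 and Eb–G–Bb–D = Ebmaj7 are diatonic. F–Ab–Cb–Eb is not: scale degree 2 in Eb major carries Fm (ii). In Eb minor the chord on that degree is Fm7b5, so here it functions as iiø7, borrowed from the parallel minor. But Bb–Db–F is foreign: the diatonic V on degree 5 is Bb, whereas Bbm comes from Eb minor. It is labeled v.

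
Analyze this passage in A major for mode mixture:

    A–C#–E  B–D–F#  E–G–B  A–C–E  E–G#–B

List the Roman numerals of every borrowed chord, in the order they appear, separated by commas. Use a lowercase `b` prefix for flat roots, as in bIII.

In A major the diatonic chords are A, Bm, C#m, D, E, F#m, G#dim. A–C#–E = A, B–D–F# = Bm and E–G#–B = E are all diatonic. But E–G–B is foreign: the diatonic V on degree 5 is E, whereas Em comes from A minor. It is labeled v. A–C–E doesn't fit — on degree 1 A major would have A (I). Am is the degree-1 chord of A minor, so it is the borrowed i.

v, i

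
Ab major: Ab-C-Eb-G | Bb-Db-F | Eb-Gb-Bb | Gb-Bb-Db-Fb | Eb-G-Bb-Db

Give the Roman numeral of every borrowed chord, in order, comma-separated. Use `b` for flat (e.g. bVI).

In Ab major the diatonic chords are Ab, Bbm, Cm, Db, Eb, Fm, Gdim. Ab–C–Eb–G = Abmaj7, Bb–Db–F = Bbm and Eb–G–Bb–Db = Eb7 all belong to that set. Eb–Gb–Bb is not: scale degree 5 in Ab major carries Eb (V). In Ab minor the chord on that degree is Ebm, so here it functions as v, borrowed from the parallel minor. But Gb–Bb–Db–Fb is foreign: the diatonic vii° on degree 7 is Gdim, whereas Gb7 comes from Ab minor. It is labeled bVII7.

v, bVII7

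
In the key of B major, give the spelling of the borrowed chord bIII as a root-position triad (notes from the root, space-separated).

The root of bIII is the lowered 3rd degree: D# becomes D. Stacking thirds in B minor on D gives D–F#–A.

D F# A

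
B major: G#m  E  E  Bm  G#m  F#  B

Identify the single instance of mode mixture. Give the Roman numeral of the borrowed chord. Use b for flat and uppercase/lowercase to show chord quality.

The diatonic triads in B major are B, C#m, D#m, E, F#, G#m, A#dim. Of the given chords, G#m, E, F# and B are diatonic. Bm (B–D–F#) doesn't fit — on degree 1 B major would have B (I). Bm is the degree-1 chord of B minor, so it is the borrowed i.

i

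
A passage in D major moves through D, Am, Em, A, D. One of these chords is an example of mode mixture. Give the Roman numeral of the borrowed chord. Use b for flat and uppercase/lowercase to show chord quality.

v

The diatonic triads in D major are D, Em, F#m, G, A, Bm, C#dim. D, Em and A are all diatonic. Am (A–C–E) doesn't fit — on degree 5 D major would have A (V). Am is the degree-5 chord of D minor, so it is the borrowed v.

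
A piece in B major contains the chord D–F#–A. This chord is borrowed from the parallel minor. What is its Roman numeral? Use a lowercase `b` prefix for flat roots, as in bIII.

The root D is the lowered 3rd scale degree — diatonically B major has D# there. D–F#–A is a major chord — the form found in B minor, not the diatonic iii (D#m). Borrowed into B major it is written bIII.

bIII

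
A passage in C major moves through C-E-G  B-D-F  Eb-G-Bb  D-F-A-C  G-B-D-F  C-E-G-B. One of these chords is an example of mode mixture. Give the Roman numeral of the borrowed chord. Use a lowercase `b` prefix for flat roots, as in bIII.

bIII

The diatonic triads in C major are C, Dm, Em, F, G, Am, Bdim. C–E–G = C, B–D–F = Bdim, D–F–A–C = Dm7, G–B–D–F = G7 and C–E–G–B = Cmaj7 are all diatonic. Eb–G–Bb is not: scale degree 3 in C major carries Em (iii). In C minor the chord on that degree is Eb, so here it functions as bIII, borrowed from the parallel minor.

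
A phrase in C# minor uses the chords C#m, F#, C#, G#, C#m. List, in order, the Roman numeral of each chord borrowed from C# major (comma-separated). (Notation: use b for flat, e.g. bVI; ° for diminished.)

IV, I

The diatonic triads in C# minor (with V from harmonic minor) are C#m, D#dim, E, F#m, G#, A, B. C#m and G# are both diatonic. F# (F#–A#–C#) is not: scale degree 4 in C# minor carries F#m (iv). In C# major the chord on that degree is F#, so here it functions as IV, borrowed from the parallel major. But C# (C#–E#–G#) is foreign: the diatonic i on degree 1 is C#m, whereas C# comes from C# major. It is labeled I.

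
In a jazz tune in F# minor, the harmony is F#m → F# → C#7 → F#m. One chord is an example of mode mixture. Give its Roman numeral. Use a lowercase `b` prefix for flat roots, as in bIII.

I

In F# minor (with V from harmonic minor) the diatonic chords are F#m, G#dim, A, Bm, C#, D, E. Of the given chords, F#m and C#7 are diatonic. F# (F#–A#–C#) is not: scale degree 1 in F# minor carries F#m (i). In F# major the chord on that degree is F#, so here it functions as I, borrowed from the parallel major.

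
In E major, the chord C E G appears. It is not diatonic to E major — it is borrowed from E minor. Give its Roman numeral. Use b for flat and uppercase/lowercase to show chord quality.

In E major scale degree 6 is C#; C is its lowered form, from E minor. The diatonic chord on degree 6 would be C#m (vi), but C–E–G is the major chord from E minor. As a borrowed chord it is labeled bVI.

bVI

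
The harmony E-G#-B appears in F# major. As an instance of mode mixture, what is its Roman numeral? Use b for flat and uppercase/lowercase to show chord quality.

bVII

The root E is the lowered 7th scale degree — diatonically F# major has E# there. E–G#–B is a major chord — the form found in F# minor, not the diatonic vii° (E#dim). Borrowed into F# major it is written bVII.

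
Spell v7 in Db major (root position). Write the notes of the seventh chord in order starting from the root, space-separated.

Ab Cb Eb Gb

The root, Ab, is scale degree 5 — the same note in Db major and Db minor; only the chord quality changes. Stacking thirds in Db minor on Ab gives Ab–Cb–Eb–Gb.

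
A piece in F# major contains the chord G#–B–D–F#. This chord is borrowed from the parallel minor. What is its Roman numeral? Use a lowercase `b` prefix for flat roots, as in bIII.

iiø7

The root G# is the diatonic 2nd degree of F# major; the borrowing shows in the chord quality. Diatonically F# major has G#m (ii) on that degree; G#–B–D–F# is instead the half-diminished-seventh chord native to F# minor, so it takes the label iiø7.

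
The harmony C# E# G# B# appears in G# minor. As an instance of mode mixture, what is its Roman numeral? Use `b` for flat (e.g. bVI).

IVmaj7

C# is scale degree 4 in G# minor. Diatonically G# minor has C#m (iv) on that degree; C#–E#–G#–B# is instead the major-seventh chord native to G# major, so it takes the label IVmaj7.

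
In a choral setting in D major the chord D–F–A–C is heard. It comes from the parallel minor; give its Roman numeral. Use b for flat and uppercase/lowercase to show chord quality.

i7

The root D is the diatonic 1st degree of D major; the borrowing shows in the chord quality. Diatonically D major has D (I) on that degree; D–F–A–C is instead the minor-seventh chord native to D minor, so it takes the label i7.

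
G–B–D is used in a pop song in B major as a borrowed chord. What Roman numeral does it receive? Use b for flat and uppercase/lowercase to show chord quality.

bVI

The root G is the lowered 6th scale degree — diatonically B major has G# there. The diatonic chord on degree 6 would be G#m (vi), but G–B–D is the major chord from B minor. As a borrowed chord it is labeled bVI.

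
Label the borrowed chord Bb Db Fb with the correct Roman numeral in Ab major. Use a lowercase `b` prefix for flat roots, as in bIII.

Bb is scale degree 2 in Ab major. Bb–Db–Fb is a diminished chord — the form found in Ab minor, not the diatonic ii (Bbm). Borrowed into Ab major it is written ii°.

ii°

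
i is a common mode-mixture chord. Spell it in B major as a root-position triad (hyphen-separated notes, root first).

B-D-F#

The root, B, is scale degree 1 — the same note in B major and B minor; only the chord quality changes. Stacking thirds in B minor on B gives B–D–F#.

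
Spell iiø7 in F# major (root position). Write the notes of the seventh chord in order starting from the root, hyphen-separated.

G#-B-D-F#

iiø7 is built on scale degree 2, which is G# in both F# major and its parallel. Building the half-diminished-seventh chord from the parallel minor on G#: G#–B–D–F#.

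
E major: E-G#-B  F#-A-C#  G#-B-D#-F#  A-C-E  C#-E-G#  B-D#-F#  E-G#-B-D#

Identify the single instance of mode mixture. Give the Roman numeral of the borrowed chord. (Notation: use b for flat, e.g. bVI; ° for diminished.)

iv

E major has the diatonic set E, F#m, G#m, A, B, C#m, D#dim. E–G#–B = E, F#–A–C# = F#m, G#–B–D#–F# = G#m7, C#–E–G# = C#m, B–D#–F# = B and E–G#–B–D# = Emaj7 all belong to that set. But A–C–E is foreign: the diatonic IV on degree 4 is A, whereas Am comes from E minor. It is labeled iv.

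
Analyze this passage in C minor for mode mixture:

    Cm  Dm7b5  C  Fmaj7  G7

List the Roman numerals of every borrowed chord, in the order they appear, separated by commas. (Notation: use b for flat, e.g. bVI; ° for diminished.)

I, IVmaj7

The diatonic triads in C minor (with V from harmonic minor) are Cm, Ddim, Eb, Fm, G, Ab, Bb. Cm, Dm7b5 and G7 are all diatonic. But C (C–E–G) is foreign: the diatonic i on degree 1 is Cm, whereas C comes from C major. It is labeled I. Fmaj7 (F–A–C–E) doesn't fit — on degree 4 C minor would have Fm (iv). Fmaj7 is the degree-4 chord of C major, so it is the borrowed IVmaj7.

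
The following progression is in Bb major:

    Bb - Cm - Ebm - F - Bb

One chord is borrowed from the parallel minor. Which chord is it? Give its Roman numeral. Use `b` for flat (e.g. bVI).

In Bb major the diatonic chords are Bb, Cm, Dm, Eb, F, Gm, Adim. Bb, Cm and F are all diatonic. Ebm (Eb–Gb–Bb) doesn't fit — on degree 4 Bb major would have Eb (IV). Ebm is the degree-4 chord of Bb minor, so it is the borrowed iv.

iv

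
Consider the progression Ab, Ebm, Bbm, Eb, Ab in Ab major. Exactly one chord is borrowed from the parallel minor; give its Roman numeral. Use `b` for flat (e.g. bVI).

v

In Ab major the diatonic chords are Ab, Bbm, Cm, Db, Eb, Fm, Gdim. Of the given chords, Ab, Bbm and Eb are diatonic. Ebm (Eb–Gb–Bb) doesn't fit — on degree 5 Ab major would have Eb (V). Ebm is the degree-5 chord of Ab minor, so it is the borrowed v.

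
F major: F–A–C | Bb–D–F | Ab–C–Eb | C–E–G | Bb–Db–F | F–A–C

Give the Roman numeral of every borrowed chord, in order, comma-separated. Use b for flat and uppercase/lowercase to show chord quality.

The diatonic triads in F major are F, Gm, Am, Bb, C, Dm, Edim. F–A–C = F, Bb–D–F = Bb and C–E–G = C are all diatonic. Ab–C–Eb is not: scale degree 3 in F major carries Am (iii). In F minor the chord on that degree is Ab, so here it functions as bIII, borrowed from the parallel minor. Bb–Db–F doesn't fit — on degree 4 F major would have Bb (IV). Bbm is the degree-4 chord of F minor, so it is the borrowed iv.

bIII, iv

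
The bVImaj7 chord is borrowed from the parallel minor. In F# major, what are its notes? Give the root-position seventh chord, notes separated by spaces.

The root of bVImaj7 is the lowered 6th degree: D# becomes D. Building the major-seventh chord from the parallel minor on D: D–F#–A–C#.

D F# A C#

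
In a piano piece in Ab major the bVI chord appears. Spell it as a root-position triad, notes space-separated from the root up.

Fb Ab Cb

Scale degree 6 in Ab major is F. bVI uses the lowered form, Fb, taken from Ab minor. Stacking thirds in Ab minor on Fb gives Fb–Ab–Cb.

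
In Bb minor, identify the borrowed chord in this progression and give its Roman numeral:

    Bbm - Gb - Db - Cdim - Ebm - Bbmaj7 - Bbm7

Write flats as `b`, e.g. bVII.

The diatonic triads in Bb minor (with V from harmonic minor) are Bbm, Cdim, Db, Ebm, F, Gb, Ab. Of the given chords, Bbm, Gb, Db, Cdim, Ebm and Bbm7 are diatonic. Bbmaj7 (Bb–D–F–A) doesn't fit — on degree 1 Bb minor would have Bbm (i). Bbmaj7 is the degree-1 chord of Bb major, so it is the borrowed Imaj7.

Imaj7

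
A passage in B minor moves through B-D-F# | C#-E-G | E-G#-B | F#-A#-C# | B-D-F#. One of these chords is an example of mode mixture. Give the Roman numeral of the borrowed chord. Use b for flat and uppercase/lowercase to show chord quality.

IV

The diatonic triads in B minor (with V from harmonic minor) are Bm, C#dim, D, Em, F#, G, A. Of the given chords, B–D–F# = Bm, C#–E–G = C#dim and F#–A#–C# = F# are diatonic. But E–G#–B is foreign: the diatonic iv on degree 4 is Em, whereas E comes from B major. It is labeled IV.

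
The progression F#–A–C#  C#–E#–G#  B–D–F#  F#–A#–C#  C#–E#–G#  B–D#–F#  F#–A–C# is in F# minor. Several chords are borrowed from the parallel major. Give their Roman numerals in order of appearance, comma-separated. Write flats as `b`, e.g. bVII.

I, IV

The diatonic triads in F# minor (with V from harmonic minor) are F#m, G#dim, A, Bm, C#, D, E. Of the given chords, F#–A–C# = F#m, C#–E#–G# = C# and B–D–F# = Bm are diatonic. F#–A#–C# doesn't fit — on degree 1 F# minor would have F#m (i). F# is the degree-1 chord of F# major, so it is the borrowed I. But B–D#–F# is foreign: the diatonic iv on degree 4 is Bm, whereas B comes from F# major. It is labeled IV.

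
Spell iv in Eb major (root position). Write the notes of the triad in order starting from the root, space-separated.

Ab Cb Eb

The root, Ab, is scale degree 4 — the same note in Eb major and Eb minor; only the chord quality changes. Building the minor chord from the parallel minor on Ab: Ab–Cb–Eb.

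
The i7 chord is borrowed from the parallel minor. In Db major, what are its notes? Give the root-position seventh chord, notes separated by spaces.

i7 is built on scale degree 1, which is Db in both Db major and its parallel. In Db minor the chord on Db is Db–Fb–Ab–Cb.

Db Fb Ab Cb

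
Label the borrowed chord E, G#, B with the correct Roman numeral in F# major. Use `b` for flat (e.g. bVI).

bVII

The root E is the lowered 7th scale degree — diatonically F# major has E# there. The diatonic chord on degree 7 would be E#dim (vii°), but E–G#–B is the major chord from F# minor. As a borrowed chord it is labeled bVII.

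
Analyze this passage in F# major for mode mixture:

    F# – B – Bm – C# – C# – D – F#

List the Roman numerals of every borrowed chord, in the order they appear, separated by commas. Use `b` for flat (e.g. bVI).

In F# major the diatonic chords are F#, G#m, A#m, B, C#, D#m, E#dim. Of the given chords, F#, B and C# are diatonic. Bm (B–D–F#) is not: scale degree 4 in F# major carries B (IV). In F# minor the chord on that degree is Bm, so here it functions as iv, borrowed from the parallel minor. D (D–F#–A) doesn't fit — on degree 6 F# major would have D#m (vi). D is the degree-6 chord of F# minor, so it is the borrowed bVI.

iv, bVI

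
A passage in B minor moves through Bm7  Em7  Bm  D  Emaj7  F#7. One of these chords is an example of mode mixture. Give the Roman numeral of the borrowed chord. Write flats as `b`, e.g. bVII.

IVmaj7

In B minor (with V from harmonic minor) the diatonic chords are Bm, C#dim, D, Em, F#, G, A. Of the given chords, Bm7, Em7, Bm, D and F#7 are diatonic. But Emaj7 (E–G#–B–D#) is foreign: the diatonic iv on degree 4 is Em, whereas Emaj7 comes from B major. It is labeled IVmaj7.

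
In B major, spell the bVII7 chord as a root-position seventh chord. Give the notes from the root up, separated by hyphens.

bVII7 is built on the lowered scale degree 7. In B major degree 7 is A#; lowered it becomes A. Building the dominant-seventh chord from the parallel minor on A: A–C#–E–G.

A-C#-E-G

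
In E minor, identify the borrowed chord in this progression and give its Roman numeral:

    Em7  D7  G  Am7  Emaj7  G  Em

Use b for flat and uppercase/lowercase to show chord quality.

Imaj7

The diatonic triads in E minor (with V from harmonic minor) are Em, F#dim, G, Am, B, C, D. Em7, D7, G, Am7 and Em are all diatonic. Emaj7 (E–G#–B–D#) is not: scale degree 1 in E minor carries Em (i). In E major the chord on that degree is Emaj7, so here it functions as Imaj7, borrowed from the parallel major.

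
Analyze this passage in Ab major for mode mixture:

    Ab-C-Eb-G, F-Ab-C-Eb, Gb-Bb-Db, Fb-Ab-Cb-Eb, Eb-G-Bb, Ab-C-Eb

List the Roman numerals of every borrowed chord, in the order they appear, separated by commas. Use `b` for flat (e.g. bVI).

bVII, bVImaj7

The diatonic triads in Ab major are Ab, Bbm, Cm, Db, Eb, Fm, Gdim. Of the given chords, Ab–C–Eb–G = Abmaj7, F–Ab–C–Eb = Fm7, Eb–G–Bb = Eb and Ab–C–Eb = Ab are diatonic. But Gb–Bb–Db is foreign: the diatonic vii° on degree 7 is Gdim, whereas Gb comes from Ab minor. It is labeled bVII. Fb–Ab–Cb–Eb is not: scale degree 6 in Ab major carries Fm (vi). In Ab minor the chord on that degree is Fbmaj7, so here it functions as bVImaj7, borrowed from the parallel minor.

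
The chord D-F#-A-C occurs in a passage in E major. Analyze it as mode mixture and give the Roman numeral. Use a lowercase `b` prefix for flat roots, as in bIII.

bVII7

In E major scale degree 7 is D#; D is its lowered form, from E minor. Diatonically E major has D#dim (vii°) on that degree; D–F#–A–C is instead the dominant-seventh chord native to E minor, so it takes the label bVII7.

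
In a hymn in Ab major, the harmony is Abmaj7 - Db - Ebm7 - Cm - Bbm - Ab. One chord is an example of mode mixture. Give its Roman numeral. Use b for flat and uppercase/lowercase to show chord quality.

v7

Ab major has the diatonic set Ab, Bbm, Cm, Db, Eb, Fm, Gdim. Of the given chords, Abmaj7, Db, Cm, Bbm and Ab are diatonic. But Ebm7 (Eb–Gb–Bb–Db) is foreign: the diatonic V on degree 5 is Eb, whereas Ebm7 comes from Ab minor. It is labeled v7.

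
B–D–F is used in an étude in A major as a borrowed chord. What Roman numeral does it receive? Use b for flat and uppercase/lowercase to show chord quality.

ii°

B is scale degree 2 in A major. The diatonic chord on degree 2 would be Bm (ii), but B–D–F is the diminished chord from A minor. As a borrowed chord it is labeled ii°.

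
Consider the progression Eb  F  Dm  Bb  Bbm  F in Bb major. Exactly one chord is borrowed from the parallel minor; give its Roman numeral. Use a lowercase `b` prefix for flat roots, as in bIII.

i

The diatonic triads in Bb major are Bb, Cm, Dm, Eb, F, Gm, Adim. Of the given chords, Eb, F, Dm and Bb are diatonic. Bbm (Bb–Db–F) is not: scale degree 1 in Bb major carries Bb (I). In Bb minor the chord on that degree is Bbm, so here it functions as i, borrowed from the parallel minor.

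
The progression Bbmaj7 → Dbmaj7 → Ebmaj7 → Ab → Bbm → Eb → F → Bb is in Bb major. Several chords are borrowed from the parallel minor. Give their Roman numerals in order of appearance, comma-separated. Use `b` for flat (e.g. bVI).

Bb major has the diatonic set Bb, Cm, Dm, Eb, F, Gm, Adim. Of the given chords, Bbmaj7, Ebmaj7, Eb, F and Bb are diatonic. Dbmaj7 (Db–F–Ab–C) doesn't fit — on degree 3 Bb major would have Dm (iii). Dbmaj7 is the degree-3 chord of Bb minor, so it is the borrowed bIIImaj7. Ab (Ab–C–Eb) is not: scale degree 7 in Bb major carries Adim (vii°). In Bb minor the chord on that degree is Ab, so here it functions as bVII, borrowed from the parallel minor. But Bbm (Bb–Db–F) is foreign: the diatonic I on degree 1 is Bb, whereas Bbm comes from Bb minor. It is labeled i.

bIIImaj7, bVII, i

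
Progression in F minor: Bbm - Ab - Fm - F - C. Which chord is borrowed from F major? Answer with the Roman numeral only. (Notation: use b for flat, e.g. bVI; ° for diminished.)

I

In F minor (with V from harmonic minor) the diatonic chords are Fm, Gdim, Ab, Bbm, C, Db, Eb. Bbm, Ab, Fm and C all belong to that set. But F (F–A–C) is foreign: the diatonic i on degree 1 is Fm, whereas F comes from F major. It is labeled I.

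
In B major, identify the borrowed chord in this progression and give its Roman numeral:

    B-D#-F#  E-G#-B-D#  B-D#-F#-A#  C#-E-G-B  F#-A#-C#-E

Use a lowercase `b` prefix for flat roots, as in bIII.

The diatonic triads in B major are B, C#m, D#m, E, F#, G#m, A#dim. B–D#–F# = B, E–G#–B–D# = Emaj7, B–D#–F#–A# = Bmaj7 and F#–A#–C#–E = F#7 are all diatonic. But C#–E–G–B is foreign: the diatonic ii on degree 2 is C#m, whereas C#m7b5 comes from B minor. It is labeled iiø7.

iiø7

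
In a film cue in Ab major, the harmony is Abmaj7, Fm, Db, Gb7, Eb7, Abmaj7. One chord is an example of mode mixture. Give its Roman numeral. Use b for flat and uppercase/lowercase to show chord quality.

Ab major has the diatonic set Ab, Bbm, Cm, Db, Eb, Fm, Gdim. Abmaj7, Fm, Db and Eb7 all belong to that set. Gb7 (Gb–Bb–Db–Fb) doesn't fit — on degree 7 Ab major would have Gdim (vii°). Gb7 is the degree-7 chord of Ab minor, so it is the borrowed bVII7.

bVII7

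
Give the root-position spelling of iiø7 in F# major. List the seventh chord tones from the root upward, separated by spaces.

G# B D F#

The root, G#, is scale degree 2 — the same note in F# major and F# minor; only the chord quality changes. Building the half-diminished-seventh chord from the parallel minor on G#: G#–B–D–F#.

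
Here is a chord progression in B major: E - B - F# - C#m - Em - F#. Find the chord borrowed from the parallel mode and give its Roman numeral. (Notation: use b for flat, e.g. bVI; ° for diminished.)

iv

The diatonic triads in B major are B, C#m, D#m, E, F#, G#m, A#dim. Of the given chords, E, B, F# and C#m are diatonic. Em (E–G–B) doesn't fit — on degree 4 B major would have E (IV). Em is the degree-4 chord of B minor, so it is the borrowed iv.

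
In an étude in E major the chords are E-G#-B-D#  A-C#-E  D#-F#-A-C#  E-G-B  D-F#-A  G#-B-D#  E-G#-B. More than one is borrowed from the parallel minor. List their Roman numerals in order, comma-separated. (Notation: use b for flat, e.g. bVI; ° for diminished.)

i, bVII

E major has the diatonic set E, F#m, G#m, A, B, C#m, D#dim. E–G#–B–D# = Emaj7, A–C#–E = A, D#–F#–A–C# = D#m7b5, G#–B–D# = G#m and E–G#–B = E are all diatonic. E–G–B is not: scale degree 1 in E major carries E (I). In E minor the chord on that degree is Em, so here it functions as i, borrowed from the parallel minor. But D–F#–A is foreign: the diatonic vii° on degree 7 is D#dim, whereas D comes from E minor. It is labeled bVII.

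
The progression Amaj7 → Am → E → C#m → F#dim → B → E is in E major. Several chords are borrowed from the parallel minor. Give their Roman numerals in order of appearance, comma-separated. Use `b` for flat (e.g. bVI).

The diatonic triads in E major are E, F#m, G#m, A, B, C#m, D#dim. Of the given chords, Amaj7, E, C#m and B are diatonic. Am (A–C–E) doesn't fit — on degree 4 E major would have A (IV). Am is the degree-4 chord of E minor, so it is the borrowed iv. But F#dim (F#–A–C) is foreign: the diatonic ii on degree 2 is F#m, whereas F#dim comes from E minor. It is labeled ii°.

iv, ii°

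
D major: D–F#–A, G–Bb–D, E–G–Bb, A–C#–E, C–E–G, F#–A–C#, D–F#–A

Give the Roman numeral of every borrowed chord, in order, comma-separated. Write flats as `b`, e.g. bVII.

iv, ii°, bVII

The diatonic triads in D major are D, Em, F#m, G, A, Bm, C#dim. D–F#–A = D, A–C#–E = A and F#–A–C# = F#m all belong to that set. G–Bb–D is not: scale degree 4 in D major carries G (IV). In D minor the chord on that degree is Gm, so here it functions as iv, borrowed from the parallel minor. E–G–Bb doesn't fit — on degree 2 D major would have Em (ii). Edim is the degree-2 chord of D minor, so it is the borrowed ii°. C–E–G is not: scale degree 7 in D major carries C#dim (vii°). In D minor the chord on that degree is C, so here it functions as bVII, borrowed from the parallel minor.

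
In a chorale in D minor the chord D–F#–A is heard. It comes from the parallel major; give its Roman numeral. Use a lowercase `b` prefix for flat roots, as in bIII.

The root D is the diatonic 1st degree of D minor; the borrowing shows in the chord quality. Diatonically D minor has Dm (i) on that degree; D–F#–A is instead the major chord native to D major, so it takes the label I.

I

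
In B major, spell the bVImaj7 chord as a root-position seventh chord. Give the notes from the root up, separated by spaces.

G B D F#

Scale degree 6 in B major is G#. bVImaj7 uses the lowered form, G, taken from B minor. In B minor the chord on G is G–B–D–F#.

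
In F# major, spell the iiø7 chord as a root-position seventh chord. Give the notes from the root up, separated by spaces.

G# B D F#

The root, G#, is scale degree 2 — the same note in F# major and F# minor; only the chord quality changes. Stacking thirds in F# minor on G# gives G#–B–D–F#.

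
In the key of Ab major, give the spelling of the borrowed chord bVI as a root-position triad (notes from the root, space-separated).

The root of bVI is the lowered 6th degree: F becomes Fb. In Ab minor the chord on Fb is Fb–Ab–Cb.

Fb Ab Cb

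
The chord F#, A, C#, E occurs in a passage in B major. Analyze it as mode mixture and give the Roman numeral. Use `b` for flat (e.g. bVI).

v7

The root F# is the diatonic 5th degree of B major; the borrowing shows in the chord quality. The diatonic chord on degree 5 would be F# (V), but F#–A–C#–E is the minor-seventh chord from B minor. As a borrowed chord it is labeled v7.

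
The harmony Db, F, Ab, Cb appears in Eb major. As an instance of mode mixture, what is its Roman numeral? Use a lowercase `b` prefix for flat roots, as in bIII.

bVII7

Db is the lowered form of scale degree 7 in Eb major (the diatonic degree 7 is D). Db–F–Ab–Cb is a dominant-seventh chord — the form found in Eb minor, not the diatonic vii° (Ddim). Borrowed into Eb major it is written bVII7.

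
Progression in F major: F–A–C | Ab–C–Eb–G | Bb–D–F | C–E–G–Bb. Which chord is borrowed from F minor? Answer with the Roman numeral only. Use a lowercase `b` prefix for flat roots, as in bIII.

In F major the diatonic chords are F, Gm, Am, Bb, C, Dm, Edim. F–A–C = F, Bb–D–F = Bb and C–E–G–Bb = C7 all belong to that set. Ab–C–Eb–G doesn't fit — on degree 3 F major would have Am (iii). Abmaj7 is the degree-3 chord of F minor, so it is the borrowed bIIImaj7.

bIIImaj7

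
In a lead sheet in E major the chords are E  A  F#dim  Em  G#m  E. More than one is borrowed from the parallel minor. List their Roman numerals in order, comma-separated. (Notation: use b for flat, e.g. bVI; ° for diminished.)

ii°, i

In E major the diatonic chords are E, F#m, G#m, A, B, C#m, D#dim. E, A and G#m are all diatonic. F#dim (F#–A–C) doesn't fit — on degree 2 E major would have F#m (ii). F#dim is the degree-2 chord of E minor, so it is the borrowed ii°. Em (E–G–B) doesn't fit — on degree 1 E major would have E (I). Em is the degree-1 chord of E minor, so it is the borrowed i.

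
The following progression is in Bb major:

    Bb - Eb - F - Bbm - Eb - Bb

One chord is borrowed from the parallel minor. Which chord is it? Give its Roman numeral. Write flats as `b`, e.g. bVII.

i

The diatonic triads in Bb major are Bb, Cm, Dm, Eb, F, Gm, Adim. Of the given chords, Bb, Eb and F are diatonic. But Bbm (Bb–Db–F) is foreign: the diatonic I on degree 1 is Bb, whereas Bbm comes from Bb minor. It is labeled i.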